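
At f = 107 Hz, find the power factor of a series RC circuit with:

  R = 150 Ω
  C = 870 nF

Step 1 — Angular frequency: ω = 2π·f = 2π·107 = 672.3 rad/s.
Step 2 — Component impedances:
  R: Z = R = 150 Ω
  C: Z = 1/(jωC) = -j/(ω·C) = 0 - j1710 Ω
Step 3 — Series combination: Z_total = R + C = 150 - j1710 Ω = 1716∠-85.0° Ω.
Step 4 — Power factor: PF = cos(φ) = Re(Z)/|Z| = 150/1716.3 = 0.0874.
Step 5 — Type: Im(Z) = -1710 ⇒ leading (phase φ = -85.0°).

PF = 0.0874 (leading, φ = -85.0°)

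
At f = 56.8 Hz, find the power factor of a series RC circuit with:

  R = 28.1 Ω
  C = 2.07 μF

Step 1 — Angular frequency: ω = 2π·f = 2π·56.8 = 356.9 rad/s.
Step 2 — Component impedances:
  R: Z = R = 28.1 Ω
  C: Z = 1/(jωC) = -j/(ω·C) = 0 - j1354 Ω
Step 3 — Series combination: Z_total = R + C = 28.1 - j1354 Ω = 1354∠-88.8° Ω.
Step 4 — Power factor: PF = cos(φ) = Re(Z)/|Z| = 28.1/1354 = 0.02075.
Step 5 — Type: Im(Z) = -1354 ⇒ leading (phase φ = -88.8°).

PF = 0.02075 (leading, φ = -88.8°)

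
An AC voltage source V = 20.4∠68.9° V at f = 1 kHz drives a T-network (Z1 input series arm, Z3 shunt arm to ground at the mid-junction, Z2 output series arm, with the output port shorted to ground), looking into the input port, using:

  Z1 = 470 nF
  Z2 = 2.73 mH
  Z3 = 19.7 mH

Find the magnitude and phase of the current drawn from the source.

Step 1 — Angular frequency: ω = 2π·f = 2π·1000 = 6283 rad/s.
Step 2 — Component impedances:
  Z1: Z = 1/(jωC) = -j/(ω·C) = 0 - j338.6 Ω
  Z2: Z = jωL = j·6283·0.00273 = 0 + j17.15 Ω
  Z3: Z = jωL = j·6283·0.0197 = 0 + j123.8 Ω
Step 3 — With the output port shorted to ground, the output series arm Z2 runs from the junction to ground; the shunt arm Z3 also runs from the junction to ground. They appear in parallel: Z3 || Z2 = 0 + j15.07 Ω.
Step 4 — Series with input arm Z1: Z_in = Z1 + (Z3 || Z2) = 0 - j323.6 Ω = 323.6∠-90.0° Ω.
Step 5 — Source phasor: V = 20.4∠68.9° V = 7.344 + j19.03 V.
Step 6 — Ohm's law: I = V / Z_total = (7.344 + j19.03) / (0 - j323.6) = -0.05882 + j0.0227 A.
Step 7 — Convert to polar: |I| = 0.06305 A, ∠I = 158.9°.

I = 0.06305∠158.9° A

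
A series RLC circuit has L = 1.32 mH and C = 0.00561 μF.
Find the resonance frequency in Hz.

Step 1 — Resonance condition Im(Z)=0 gives ω₀ = 1/√(LC).
Step 2 — ω₀ = 1/√(0.00132·5.61e-09) = 3.675e+05 rad/s.
Step 3 — f₀ = ω₀/(2π) = 5.849e+04 Hz.

f₀ = 5.849e+04 Hz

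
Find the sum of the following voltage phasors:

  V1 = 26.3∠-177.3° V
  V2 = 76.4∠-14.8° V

Step 1 — Convert each phasor to rectangular form:
  V1 = 26.3·(cos(-177.3°) + j·sin(-177.3°)) = -26.27 - j1.239 V
  V2 = 76.4·(cos(-14.8°) + j·sin(-14.8°)) = 73.87 - j19.52 V
Step 2 — Sum components: V_total = 47.59 - j20.75 V.
Step 3 — Convert to polar: |V_total| = 51.92 V, ∠V_total = -23.6°.

V_total = 51.92∠-23.6° V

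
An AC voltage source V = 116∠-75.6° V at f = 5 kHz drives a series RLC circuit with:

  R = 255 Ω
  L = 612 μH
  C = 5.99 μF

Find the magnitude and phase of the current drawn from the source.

Step 1 — Angular frequency: ω = 2π·f = 2π·5000 = 3.142e+04 rad/s.
Step 2 — Component impedances:
  R: Z = R = 255 Ω
  L: Z = jωL = j·3.142e+04·0.000612 = 0 + j19.23 Ω
  C: Z = 1/(jωC) = -j/(ω·C) = 0 - j5.314 Ω
Step 3 — Series combination: Z_total = R + L + C = 255 + j13.91 Ω = 255.4∠3.1° Ω.
Step 4 — Source phasor: V = 116∠-75.6° V = 28.85 - j112.4 V.
Step 5 — Ohm's law: I = V / Z_total = (28.85 - j112.4) / (255 + j13.91) = 0.08883 - j0.4455 A.
Step 6 — Convert to polar: |I| = 0.4542 A, ∠I = -78.7°.

I = 0.4542∠-78.7° A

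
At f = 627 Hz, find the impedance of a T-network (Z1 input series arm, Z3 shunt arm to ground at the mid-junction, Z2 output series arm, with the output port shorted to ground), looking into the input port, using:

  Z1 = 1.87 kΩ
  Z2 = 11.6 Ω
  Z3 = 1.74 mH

Step 1 — Angular frequency: ω = 2π·f = 2π·627 = 3940 rad/s.
Step 2 — Component impedances:
  Z1: Z = R = 1870 Ω
  Z2: Z = R = 11.6 Ω
  Z3: Z = jωL = j·3940·0.00174 = 0 + j6.855 Ω
Step 3 — With the output port shorted to ground, the output series arm Z2 runs from the junction to ground; the shunt arm Z3 also runs from the junction to ground. They appear in parallel: Z3 || Z2 = 3.002 + j5.081 Ω.
Step 4 — Series with input arm Z1: Z_in = Z1 + (Z3 || Z2) = 1873 + j5.081 Ω = 1873∠0.2° Ω.

Z = 1873 + j5.081 Ω = 1873∠0.2° Ω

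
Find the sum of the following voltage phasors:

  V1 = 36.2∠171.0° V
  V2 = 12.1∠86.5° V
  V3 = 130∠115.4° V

Step 1 — Convert each phasor to rectangular form:
  V1 = 36.2·(cos(171.0°) + j·sin(171.0°)) = -35.75 + j5.663 V
  V2 = 12.1·(cos(86.5°) + j·sin(86.5°)) = 0.7387 + j12.08 V
  V3 = 130·(cos(115.4°) + j·sin(115.4°)) = -55.76 + j117.4 V
Step 2 — Sum components: V_total = -90.78 + j135.2 V.
Step 3 — Convert to polar: |V_total| = 162.8 V, ∠V_total = 123.9°.

V_total = 162.8∠123.9° V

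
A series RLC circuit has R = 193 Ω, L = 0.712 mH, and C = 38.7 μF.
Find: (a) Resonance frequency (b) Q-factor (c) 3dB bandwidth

Step 1 — Resonance: ω₀ = 1/√(LC) = 1/√(0.000712·3.87e-05) = 6024 rad/s.
Step 2 — f₀ = ω₀/(2π) = 958.8 Hz.
Step 3 — Series Q: Q = ω₀L/R = 6024·0.000712/193 = 0.02222.
Step 4 — Bandwidth: Δω = ω₀/Q = 2.711e+05 rad/s; BW = Δω/(2π) = 4.314e+04 Hz.

(a) f₀ = 958.8 Hz  (b) Q = 0.02222  (c) BW = 4.314e+04 Hz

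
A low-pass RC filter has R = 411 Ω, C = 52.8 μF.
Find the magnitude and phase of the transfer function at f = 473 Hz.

Step 1 — Angular frequency: ω = 2π·473 = 2972 rad/s.
Step 2 — Transfer function: H(jω) = 1/(1 + jωRC).
Step 3 — Denominator: 1 + jωRC = 1 + j·2972·411·5.28e-05 = 1 + j64.49.
Step 4 — H = 0.0002404 - j0.0155.
Step 5 — Magnitude: |H| = 0.0155 (-36.2 dB); phase: φ = -89.1°.

|H| = 0.0155 (-36.2 dB), φ = -89.1°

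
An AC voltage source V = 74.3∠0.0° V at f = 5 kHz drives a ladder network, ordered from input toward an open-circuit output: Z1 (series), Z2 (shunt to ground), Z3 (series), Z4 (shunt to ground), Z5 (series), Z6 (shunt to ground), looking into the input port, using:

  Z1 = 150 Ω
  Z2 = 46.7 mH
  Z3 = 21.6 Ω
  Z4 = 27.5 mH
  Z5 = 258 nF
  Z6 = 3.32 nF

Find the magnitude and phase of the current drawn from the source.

Step 1 — Angular frequency: ω = 2π·f = 2π·5000 = 3.142e+04 rad/s.
Step 2 — Component impedances:
  Z1: Z = R = 150 Ω
  Z2: Z = jωL = j·3.142e+04·0.0467 = 0 + j1467 Ω
  Z3: Z = R = 21.6 Ω
  Z4: Z = jωL = j·3.142e+04·0.0275 = 0 + j863.9 Ω
  Z5: Z = 1/(jωC) = -j/(ω·C) = 0 - j123.4 Ω
  Z6: Z = 1/(jωC) = -j/(ω·C) = 0 - j9588 Ω
Step 3 — Ladder network (open output): work backward from the far end, alternating series and parallel combinations. Z_in = 158 + j576.1 Ω = 597.3∠74.7° Ω.
Step 4 — Source phasor: V = 74.3∠0.0° V = 74.3 V.
Step 5 — Ohm's law: I = V / Z_total = (74.3) / (158 + j576.1) = 0.03289 - j0.12 A.
Step 6 — Convert to polar: |I| = 0.1244 A, ∠I = -74.7°.

I = 0.1244∠-74.7° A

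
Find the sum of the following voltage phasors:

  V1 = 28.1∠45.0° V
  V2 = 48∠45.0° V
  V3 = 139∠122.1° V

Step 1 — Convert each phasor to rectangular form:
  V1 = 28.1·(cos(45.0°) + j·sin(45.0°)) = 19.87 + j19.87 V
  V2 = 48·(cos(45.0°) + j·sin(45.0°)) = 33.94 + j33.94 V
  V3 = 139·(cos(122.1°) + j·sin(122.1°)) = -73.86 + j117.7 V
Step 2 — Sum components: V_total = -20.05 + j171.6 V.
Step 3 — Convert to polar: |V_total| = 172.7 V, ∠V_total = 96.7°.

V_total = 172.7∠96.7° V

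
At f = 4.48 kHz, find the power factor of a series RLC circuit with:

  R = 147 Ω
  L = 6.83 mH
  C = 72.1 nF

Step 1 — Angular frequency: ω = 2π·f = 2π·4480 = 2.815e+04 rad/s.
Step 2 — Component impedances:
  R: Z = R = 147 Ω
  L: Z = jωL = j·2.815e+04·0.00683 = 0 + j192.3 Ω
  C: Z = 1/(jωC) = -j/(ω·C) = 0 - j492.7 Ω
Step 3 — Series combination: Z_total = R + L + C = 147 - j300.5 Ω = 334.5∠-63.9° Ω.
Step 4 — Power factor: PF = cos(φ) = Re(Z)/|Z| = 147/334.5 = 0.4395.
Step 5 — Type: Im(Z) = -300.5 ⇒ leading (phase φ = -63.9°).

PF = 0.4395 (leading, φ = -63.9°)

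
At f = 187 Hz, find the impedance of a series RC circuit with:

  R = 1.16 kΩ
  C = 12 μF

Step 1 — Angular frequency: ω = 2π·f = 2π·187 = 1175 rad/s.
Step 2 — Component impedances:
  R: Z = R = 1160 Ω
  C: Z = 1/(jωC) = -j/(ω·C) = 0 - j70.92 Ω
Step 3 — Series combination: Z_total = R + C = 1160 - j70.92 Ω = 1162∠-3.5° Ω.

Z = 1160 - j70.92 Ω = 1162∠-3.5° Ω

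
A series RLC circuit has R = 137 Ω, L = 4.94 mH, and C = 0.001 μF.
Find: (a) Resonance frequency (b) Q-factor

Step 1 — Resonance condition Im(Z)=0 gives ω₀ = 1/√(LC).
Step 2 — ω₀ = 1/√(0.00494·1e-09) = 4.499e+05 rad/s.
Step 3 — f₀ = ω₀/(2π) = 7.161e+04 Hz.
Step 4 — Series Q: Q = ω₀L/R = 4.499e+05·0.00494/137 = 16.22.

(a) f₀ = 7.161e+04 Hz  (b) Q = 16.22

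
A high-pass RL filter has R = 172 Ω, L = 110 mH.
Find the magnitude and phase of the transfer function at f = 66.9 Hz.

Step 1 — Angular frequency: ω = 2π·66.9 = 420.3 rad/s.
Step 2 — Transfer function: H(jω) = jωL/(R + jωL).
Step 3 — Numerator jωL = j·46.24; denominator R + jωL = 172 + j46.24.
Step 4 — H = 0.0674 + j0.2507.
Step 5 — Magnitude: |H| = 0.2596 (-11.7 dB); phase: φ = 75.0°.

|H| = 0.2596 (-11.7 dB), φ = 75.0°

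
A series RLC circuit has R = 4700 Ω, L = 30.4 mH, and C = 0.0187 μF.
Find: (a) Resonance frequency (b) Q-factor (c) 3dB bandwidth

Step 1 — Resonance: ω₀ = 1/√(LC) = 1/√(0.0304·1.87e-08) = 4.194e+04 rad/s.
Step 2 — f₀ = ω₀/(2π) = 6675 Hz.
Step 3 — Series Q: Q = ω₀L/R = 4.194e+04·0.0304/4700 = 0.2713.
Step 4 — Bandwidth: Δω = ω₀/Q = 1.546e+05 rad/s; BW = Δω/(2π) = 2.461e+04 Hz.

(a) f₀ = 6675 Hz  (b) Q = 0.2713  (c) BW = 2.461e+04 Hz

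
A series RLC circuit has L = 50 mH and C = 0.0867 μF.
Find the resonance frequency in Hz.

Step 1 — Resonance condition Im(Z)=0 gives ω₀ = 1/√(LC).
Step 2 — ω₀ = 1/√(0.05·8.67e-08) = 1.519e+04 rad/s.
Step 3 — f₀ = ω₀/(2π) = 2417 Hz.

f₀ = 2417 Hz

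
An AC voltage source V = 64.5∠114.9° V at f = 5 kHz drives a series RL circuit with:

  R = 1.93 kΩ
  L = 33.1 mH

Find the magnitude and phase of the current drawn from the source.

Step 1 — Angular frequency: ω = 2π·f = 2π·5000 = 3.142e+04 rad/s.
Step 2 — Component impedances:
  R: Z = R = 1930 Ω
  L: Z = jωL = j·3.142e+04·0.0331 = 0 + j1040 Ω
Step 3 — Series combination: Z_total = R + L = 1930 + j1040 Ω = 2192∠28.3° Ω.
Step 4 — Source phasor: V = 64.5∠114.9° V = -27.16 + j58.5 V.
Step 5 — Ohm's law: I = V / Z_total = (-27.16 + j58.5) / (1930 + j1040) = 0.001753 + j0.02937 A.
Step 6 — Convert to polar: |I| = 0.02942 A, ∠I = 86.6°.

I = 0.02942∠86.6° A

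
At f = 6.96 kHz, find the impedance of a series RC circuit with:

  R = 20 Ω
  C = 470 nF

Step 1 — Angular frequency: ω = 2π·f = 2π·6960 = 4.373e+04 rad/s.
Step 2 — Component impedances:
  R: Z = R = 20 Ω
  C: Z = 1/(jωC) = -j/(ω·C) = 0 - j48.65 Ω
Step 3 — Series combination: Z_total = R + C = 20 - j48.65 Ω = 52.6∠-67.7° Ω.

Z = 20 - j48.65 Ω = 52.6∠-67.7° Ω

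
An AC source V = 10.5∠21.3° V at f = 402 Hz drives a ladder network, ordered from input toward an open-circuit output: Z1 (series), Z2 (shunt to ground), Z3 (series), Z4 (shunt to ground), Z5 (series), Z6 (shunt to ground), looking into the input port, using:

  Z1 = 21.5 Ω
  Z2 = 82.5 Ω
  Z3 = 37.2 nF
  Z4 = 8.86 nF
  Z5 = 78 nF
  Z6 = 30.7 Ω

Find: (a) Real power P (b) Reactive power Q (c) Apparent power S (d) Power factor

Step 1 — Angular frequency: ω = 2π·f = 2π·402 = 2526 rad/s.
Step 2 — Component impedances:
  Z1: Z = R = 21.5 Ω
  Z2: Z = R = 82.5 Ω
  Z3: Z = 1/(jωC) = -j/(ω·C) = 0 - j1.064e+04 Ω
  Z4: Z = 1/(jωC) = -j/(ω·C) = 0 - j4.468e+04 Ω
  Z5: Z = 1/(jωC) = -j/(ω·C) = 0 - j5076 Ω
  Z6: Z = R = 30.7 Ω
Step 3 — Ladder network (open output): work backward from the far end, alternating series and parallel combinations. Z_in = 104 - j0.4477 Ω = 104∠-0.2° Ω.
Step 4 — Source phasor: V = 10.5∠21.3° V = 9.783 + j3.814 V.
Step 5 — Current: I = V / Z = 0.09391 + j0.03708 A = 0.101∠21.5° A.
Step 6 — Complex power: S = V·I* = 1.06 - j0.004564 VA.
Step 7 — Real power: P = Re(S) = 1.06 W.
Step 8 — Reactive power: Q = Im(S) = -0.004564 VAR.
Step 9 — Apparent power: |S| = 1.06 VA.
Step 10 — Power factor: PF = P/|S| = 1 (leading).

(a) P = 1.06 W  (b) Q = -0.004564 VAR  (c) S = 1.06 VA  (d) PF = 1 (leading)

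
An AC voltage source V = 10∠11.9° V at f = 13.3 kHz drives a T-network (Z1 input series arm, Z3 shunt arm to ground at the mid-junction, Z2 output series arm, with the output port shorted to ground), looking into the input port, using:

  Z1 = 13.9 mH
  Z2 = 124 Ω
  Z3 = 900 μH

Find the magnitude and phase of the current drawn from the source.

Step 1 — Angular frequency: ω = 2π·f = 2π·1.33e+04 = 8.357e+04 rad/s.
Step 2 — Component impedances:
  Z1: Z = jωL = j·8.357e+04·0.0139 = 0 + j1162 Ω
  Z2: Z = R = 124 Ω
  Z3: Z = jωL = j·8.357e+04·0.0009 = 0 + j75.21 Ω
Step 3 — With the output port shorted to ground, the output series arm Z2 runs from the junction to ground; the shunt arm Z3 also runs from the junction to ground. They appear in parallel: Z3 || Z2 = 33.35 + j54.98 Ω.
Step 4 — Series with input arm Z1: Z_in = Z1 + (Z3 || Z2) = 33.35 + j1217 Ω = 1217∠88.4° Ω.
Step 5 — Source phasor: V = 10∠11.9° V = 9.785 + j2.062 V.
Step 6 — Ohm's law: I = V / Z_total = (9.785 + j2.062) / (33.35 + j1217) = 0.001914 - j0.007991 A.
Step 7 — Convert to polar: |I| = 0.008217 A, ∠I = -76.5°.

I = 0.008217∠-76.5° A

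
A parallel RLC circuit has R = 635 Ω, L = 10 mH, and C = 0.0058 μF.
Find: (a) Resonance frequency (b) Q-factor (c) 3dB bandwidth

Step 1 — Resonance: ω₀ = 1/√(LC) = 1/√(0.01·5.8e-09) = 1.313e+05 rad/s.
Step 2 — f₀ = ω₀/(2π) = 2.09e+04 Hz.
Step 3 — Parallel Q: Q = R/(ω₀L) = 635/(1.313e+05·0.01) = 0.4836.
Step 4 — Bandwidth: Δω = ω₀/Q = 2.715e+05 rad/s; BW = Δω/(2π) = 4.321e+04 Hz.

(a) f₀ = 2.09e+04 Hz  (b) Q = 0.4836  (c) BW = 4.321e+04 Hz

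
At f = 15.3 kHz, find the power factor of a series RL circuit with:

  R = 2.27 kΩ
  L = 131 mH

Step 1 — Angular frequency: ω = 2π·f = 2π·1.53e+04 = 9.613e+04 rad/s.
Step 2 — Component impedances:
  R: Z = R = 2270 Ω
  L: Z = jωL = j·9.613e+04·0.131 = 0 + j1.259e+04 Ω
Step 3 — Series combination: Z_total = R + L = 2270 + j1.259e+04 Ω = 1.28e+04∠79.8° Ω.
Step 4 — Power factor: PF = cos(φ) = Re(Z)/|Z| = 2270/12796 = 0.1774.
Step 5 — Type: Im(Z) = 1.259e+04 ⇒ lagging (phase φ = 79.8°).

PF = 0.1774 (lagging, φ = 79.8°)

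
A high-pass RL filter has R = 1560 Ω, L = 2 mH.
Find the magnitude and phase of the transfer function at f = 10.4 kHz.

Step 1 — Angular frequency: ω = 2π·1.04e+04 = 6.535e+04 rad/s.
Step 2 — Transfer function: H(jω) = jωL/(R + jωL).
Step 3 — Numerator jωL = j·130.7; denominator R + jωL = 1560 + j130.7.
Step 4 — H = 0.006969 + j0.08319.
Step 5 — Magnitude: |H| = 0.08348 (-21.6 dB); phase: φ = 85.2°.

|H| = 0.08348 (-21.6 dB), φ = 85.2°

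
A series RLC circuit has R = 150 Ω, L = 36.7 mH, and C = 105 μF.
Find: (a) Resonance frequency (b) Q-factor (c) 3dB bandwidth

Step 1 — Resonance: ω₀ = 1/√(LC) = 1/√(0.0367·0.000105) = 509.4 rad/s.
Step 2 — f₀ = ω₀/(2π) = 81.08 Hz.
Step 3 — Series Q: Q = ω₀L/R = 509.4·0.0367/150 = 0.1246.
Step 4 — Bandwidth: Δω = ω₀/Q = 4087 rad/s; BW = Δω/(2π) = 650.5 Hz.

(a) f₀ = 81.08 Hz  (b) Q = 0.1246  (c) BW = 650.5 Hz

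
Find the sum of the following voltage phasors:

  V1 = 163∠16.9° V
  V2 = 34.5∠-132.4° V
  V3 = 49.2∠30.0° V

Step 1 — Convert each phasor to rectangular form:
  V1 = 163·(cos(16.9°) + j·sin(16.9°)) = 156 + j47.38 V
  V2 = 34.5·(cos(-132.4°) + j·sin(-132.4°)) = -23.26 - j25.48 V
  V3 = 49.2·(cos(30.0°) + j·sin(30.0°)) = 42.61 + j24.6 V
Step 2 — Sum components: V_total = 175.3 + j46.51 V.
Step 3 — Convert to polar: |V_total| = 181.4 V, ∠V_total = 14.9°.

V_total = 181.4∠14.9° V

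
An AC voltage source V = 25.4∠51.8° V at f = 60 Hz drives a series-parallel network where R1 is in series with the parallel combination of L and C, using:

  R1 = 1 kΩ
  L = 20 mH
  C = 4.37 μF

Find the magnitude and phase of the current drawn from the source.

Step 1 — Angular frequency: ω = 2π·f = 2π·60 = 377 rad/s.
Step 2 — Component impedances:
  R1: Z = R = 1000 Ω
  L: Z = jωL = j·377·0.02 = 0 + j7.54 Ω
  C: Z = 1/(jωC) = -j/(ω·C) = 0 - j607 Ω
Step 3 — Parallel branch: L || C = 1/(1/L + 1/C) = 0 + j7.635 Ω.
Step 4 — Series with R1: Z_total = R1 + (L || C) = 1000 + j7.635 Ω = 1000∠0.4° Ω.
Step 5 — Source phasor: V = 25.4∠51.8° V = 15.71 + j19.96 V.
Step 6 — Ohm's law: I = V / Z_total = (15.71 + j19.96) / (1000 + j7.635) = 0.01586 + j0.01984 A.
Step 7 — Convert to polar: |I| = 0.0254 A, ∠I = 51.4°.

I = 0.0254∠51.4° A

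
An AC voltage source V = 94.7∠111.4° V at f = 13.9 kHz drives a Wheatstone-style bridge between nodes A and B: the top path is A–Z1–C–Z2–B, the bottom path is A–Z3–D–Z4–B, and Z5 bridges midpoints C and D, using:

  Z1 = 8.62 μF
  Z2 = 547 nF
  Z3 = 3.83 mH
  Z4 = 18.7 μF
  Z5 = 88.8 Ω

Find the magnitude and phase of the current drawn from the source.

Step 1 — Angular frequency: ω = 2π·f = 2π·1.39e+04 = 8.734e+04 rad/s.
Step 2 — Component impedances:
  Z1: Z = 1/(jωC) = -j/(ω·C) = 0 - j1.328 Ω
  Z2: Z = 1/(jωC) = -j/(ω·C) = 0 - j20.93 Ω
  Z3: Z = jωL = j·8.734e+04·0.00383 = 0 + j334.5 Ω
  Z4: Z = 1/(jωC) = -j/(ω·C) = 0 - j0.6123 Ω
  Z5: Z = R = 88.8 Ω
Step 3 — Bridge requires nodal analysis (the Z5 bridge couples midpoints C and D, so the two paths cannot be reduced to a simple series/parallel combination). Setting node B to ground and injecting 1 A at node A, the 3-node admittance system at A, C, D solves to V_A = Z_AB = 5.328 - j22.47 Ω = 23.09∠-76.7° Ω.
Step 4 — Source phasor: V = 94.7∠111.4° V = -34.55 + j88.17 V.
Step 5 — Ohm's law: I = V / Z_total = (-34.55 + j88.17) / (5.328 - j22.47) = -4.061 - j0.575 A.
Step 6 — Convert to polar: |I| = 4.101 A, ∠I = -171.9°.

I = 4.101∠-171.9° A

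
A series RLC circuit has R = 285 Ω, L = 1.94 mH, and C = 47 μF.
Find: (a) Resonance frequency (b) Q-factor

Step 1 — Resonance condition Im(Z)=0 gives ω₀ = 1/√(LC).
Step 2 — ω₀ = 1/√(0.00194·4.7e-05) = 3312 rad/s.
Step 3 — f₀ = ω₀/(2π) = 527.1 Hz.
Step 4 — Series Q: Q = ω₀L/R = 3312·0.00194/285 = 0.02254.

(a) f₀ = 527.1 Hz  (b) Q = 0.02254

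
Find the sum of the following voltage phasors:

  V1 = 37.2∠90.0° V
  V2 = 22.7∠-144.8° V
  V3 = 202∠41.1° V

Step 1 — Convert each phasor to rectangular form:
  V1 = 37.2·(cos(90.0°) + j·sin(90.0°)) = 0 + j37.2 V
  V2 = 22.7·(cos(-144.8°) + j·sin(-144.8°)) = -18.55 - j13.09 V
  V3 = 202·(cos(41.1°) + j·sin(41.1°)) = 152.2 + j132.8 V
Step 2 — Sum components: V_total = 133.7 + j156.9 V.
Step 3 — Convert to polar: |V_total| = 206.1 V, ∠V_total = 49.6°.

V_total = 206.1∠49.6° V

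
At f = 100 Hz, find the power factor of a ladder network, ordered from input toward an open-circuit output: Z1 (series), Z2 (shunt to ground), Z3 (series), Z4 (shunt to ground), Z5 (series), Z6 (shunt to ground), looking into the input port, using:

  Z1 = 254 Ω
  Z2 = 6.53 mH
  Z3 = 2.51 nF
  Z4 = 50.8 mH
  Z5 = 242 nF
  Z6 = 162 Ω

Step 1 — Angular frequency: ω = 2π·f = 2π·100 = 628.3 rad/s.
Step 2 — Component impedances:
  Z1: Z = R = 254 Ω
  Z2: Z = jωL = j·628.3·0.00653 = 0 + j4.103 Ω
  Z3: Z = 1/(jωC) = -j/(ω·C) = 0 - j6.341e+05 Ω
  Z4: Z = jωL = j·628.3·0.0508 = 0 + j31.92 Ω
  Z5: Z = 1/(jωC) = -j/(ω·C) = 0 - j6577 Ω
  Z6: Z = R = 162 Ω
Step 3 — Ladder network (open output): work backward from the far end, alternating series and parallel combinations. Z_in = 254 + j4.103 Ω = 254∠0.9° Ω.
Step 4 — Power factor: PF = cos(φ) = Re(Z)/|Z| = 254/254.03 = 0.9999.
Step 5 — Type: Im(Z) = 4.103 ⇒ lagging (phase φ = 0.9°).

PF = 0.9999 (lagging, φ = 0.9°)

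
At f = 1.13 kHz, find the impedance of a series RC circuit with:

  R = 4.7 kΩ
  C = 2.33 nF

Step 1 — Angular frequency: ω = 2π·f = 2π·1130 = 7100 rad/s.
Step 2 — Component impedances:
  R: Z = R = 4700 Ω
  C: Z = 1/(jωC) = -j/(ω·C) = 0 - j6.045e+04 Ω
Step 3 — Series combination: Z_total = R + C = 4700 - j6.045e+04 Ω = 6.063e+04∠-85.6° Ω.

Z = 4700 - j6.045e+04 Ω = 6.063e+04∠-85.6° Ω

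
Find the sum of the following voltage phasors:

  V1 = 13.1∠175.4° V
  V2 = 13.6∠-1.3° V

Step 1 — Convert each phasor to rectangular form:
  V1 = 13.1·(cos(175.4°) + j·sin(175.4°)) = -13.06 + j1.051 V
  V2 = 13.6·(cos(-1.3°) + j·sin(-1.3°)) = 13.6 - j0.3085 V
Step 2 — Sum components: V_total = 0.5387 + j0.7421 V.
Step 3 — Convert to polar: |V_total| = 0.917 V, ∠V_total = 54.0°.

V_total = 0.917∠54.0° V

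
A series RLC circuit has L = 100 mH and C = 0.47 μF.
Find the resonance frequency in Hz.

Step 1 — Resonance condition Im(Z)=0 gives ω₀ = 1/√(LC).
Step 2 — ω₀ = 1/√(0.1·4.7e-07) = 4613 rad/s.
Step 3 — f₀ = ω₀/(2π) = 734.1 Hz.

f₀ = 734.1 Hz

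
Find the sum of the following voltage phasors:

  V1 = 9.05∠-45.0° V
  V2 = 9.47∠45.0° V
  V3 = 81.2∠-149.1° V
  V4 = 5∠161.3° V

Step 1 — Convert each phasor to rectangular form:
  V1 = 9.05·(cos(-45.0°) + j·sin(-45.0°)) = 6.399 - j6.399 V
  V2 = 9.47·(cos(45.0°) + j·sin(45.0°)) = 6.696 + j6.696 V
  V3 = 81.2·(cos(-149.1°) + j·sin(-149.1°)) = -69.67 - j41.7 V
  V4 = 5·(cos(161.3°) + j·sin(161.3°)) = -4.736 + j1.603 V
Step 2 — Sum components: V_total = -61.32 - j39.8 V.
Step 3 — Convert to polar: |V_total| = 73.1 V, ∠V_total = -147.0°.

V_total = 73.1∠-147.0° V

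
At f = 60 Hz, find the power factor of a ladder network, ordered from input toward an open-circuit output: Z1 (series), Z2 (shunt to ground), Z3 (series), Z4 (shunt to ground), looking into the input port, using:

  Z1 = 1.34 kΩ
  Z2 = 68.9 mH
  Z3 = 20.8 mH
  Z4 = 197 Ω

Step 1 — Angular frequency: ω = 2π·f = 2π·60 = 377 rad/s.
Step 2 — Component impedances:
  Z1: Z = R = 1340 Ω
  Z2: Z = jωL = j·377·0.0689 = 0 + j25.97 Ω
  Z3: Z = jωL = j·377·0.0208 = 0 + j7.841 Ω
  Z4: Z = R = 197 Ω
Step 3 — Ladder network (open output): work backward from the far end, alternating series and parallel combinations. Z_in = 1343 + j25.4 Ω = 1344∠1.1° Ω.
Step 4 — Power factor: PF = cos(φ) = Re(Z)/|Z| = 1343.3/1343.6 = 0.9998.
Step 5 — Type: Im(Z) = 25.4 ⇒ lagging (phase φ = 1.1°).

PF = 0.9998 (lagging, φ = 1.1°)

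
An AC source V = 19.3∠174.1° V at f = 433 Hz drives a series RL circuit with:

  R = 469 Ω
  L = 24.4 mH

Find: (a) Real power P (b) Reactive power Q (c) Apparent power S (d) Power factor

Step 1 — Angular frequency: ω = 2π·f = 2π·433 = 2721 rad/s.
Step 2 — Component impedances:
  R: Z = R = 469 Ω
  L: Z = jωL = j·2721·0.0244 = 0 + j66.38 Ω
Step 3 — Series combination: Z_total = R + L = 469 + j66.38 Ω = 473.7∠8.1° Ω.
Step 4 — Source phasor: V = 19.3∠174.1° V = -19.2 + j1.984 V.
Step 5 — Current: I = V / Z = -0.03954 + j0.009827 A = 0.04075∠166.0° A.
Step 6 — Complex power: S = V·I* = 0.7786 + j0.1102 VA.
Step 7 — Real power: P = Re(S) = 0.7786 W.
Step 8 — Reactive power: Q = Im(S) = 0.1102 VAR.
Step 9 — Apparent power: |S| = 0.7864 VA.
Step 10 — Power factor: PF = P/|S| = 0.9901 (lagging).

(a) P = 0.7786 W  (b) Q = 0.1102 VAR  (c) S = 0.7864 VA  (d) PF = 0.9901 (lagging)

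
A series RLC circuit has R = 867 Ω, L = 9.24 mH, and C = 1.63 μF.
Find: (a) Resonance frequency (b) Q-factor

Step 1 — Resonance condition Im(Z)=0 gives ω₀ = 1/√(LC).
Step 2 — ω₀ = 1/√(0.00924·1.63e-06) = 8148 rad/s.
Step 3 — f₀ = ω₀/(2π) = 1297 Hz.
Step 4 — Series Q: Q = ω₀L/R = 8148·0.00924/867 = 0.08684.

(a) f₀ = 1297 Hz  (b) Q = 0.08684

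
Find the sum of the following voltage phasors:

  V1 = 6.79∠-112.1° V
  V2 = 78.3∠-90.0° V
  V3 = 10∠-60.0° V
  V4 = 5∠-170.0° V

Step 1 — Convert each phasor to rectangular form:
  V1 = 6.79·(cos(-112.1°) + j·sin(-112.1°)) = -2.555 - j6.291 V
  V2 = 78.3·(cos(-90.0°) + j·sin(-90.0°)) = 0 - j78.3 V
  V3 = 10·(cos(-60.0°) + j·sin(-60.0°)) = 5 - j8.66 V
  V4 = 5·(cos(-170.0°) + j·sin(-170.0°)) = -4.924 - j0.8682 V
Step 2 — Sum components: V_total = -2.479 - j94.12 V.
Step 3 — Convert to polar: |V_total| = 94.15 V, ∠V_total = -91.5°.

V_total = 94.15∠-91.5° V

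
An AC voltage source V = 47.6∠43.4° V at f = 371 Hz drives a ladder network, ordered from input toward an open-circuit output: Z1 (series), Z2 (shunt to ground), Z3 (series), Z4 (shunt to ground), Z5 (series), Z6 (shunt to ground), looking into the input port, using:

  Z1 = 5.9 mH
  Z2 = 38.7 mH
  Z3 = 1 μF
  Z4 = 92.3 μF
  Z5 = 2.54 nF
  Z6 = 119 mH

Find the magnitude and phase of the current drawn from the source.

Step 1 — Angular frequency: ω = 2π·f = 2π·371 = 2331 rad/s.
Step 2 — Component impedances:
  Z1: Z = jωL = j·2331·0.0059 = 0 + j13.75 Ω
  Z2: Z = jωL = j·2331·0.0387 = 0 + j90.21 Ω
  Z3: Z = 1/(jωC) = -j/(ω·C) = 0 - j429 Ω
  Z4: Z = 1/(jωC) = -j/(ω·C) = 0 - j4.648 Ω
  Z5: Z = 1/(jωC) = -j/(ω·C) = 0 - j1.689e+05 Ω
  Z6: Z = jωL = j·2331·0.119 = 0 + j277.4 Ω
Step 3 — Ladder network (open output): work backward from the far end, alternating series and parallel combinations. Z_in = 0 + j127.7 Ω = 127.7∠90.0° Ω.
Step 4 — Source phasor: V = 47.6∠43.4° V = 34.58 + j32.71 V.
Step 5 — Ohm's law: I = V / Z_total = (34.58 + j32.71) / (0 + j127.7) = 0.2562 - j0.2709 A.
Step 6 — Convert to polar: |I| = 0.3729 A, ∠I = -46.6°.

I = 0.3729∠-46.6° A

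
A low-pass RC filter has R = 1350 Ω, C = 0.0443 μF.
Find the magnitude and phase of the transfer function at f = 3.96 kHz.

Step 1 — Angular frequency: ω = 2π·3960 = 2.488e+04 rad/s.
Step 2 — Transfer function: H(jω) = 1/(1 + jωRC).
Step 3 — Denominator: 1 + jωRC = 1 + j·2.488e+04·1350·4.43e-08 = 1 + j1.488.
Step 4 — H = 0.3111 - j0.4629.
Step 5 — Magnitude: |H| = 0.5578 (-5.1 dB); phase: φ = -56.1°.

|H| = 0.5578 (-5.1 dB), φ = -56.1°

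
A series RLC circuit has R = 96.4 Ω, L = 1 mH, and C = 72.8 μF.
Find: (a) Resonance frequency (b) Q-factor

Step 1 — Resonance condition Im(Z)=0 gives ω₀ = 1/√(LC).
Step 2 — ω₀ = 1/√(0.001·7.28e-05) = 3706 rad/s.
Step 3 — f₀ = ω₀/(2π) = 589.9 Hz.
Step 4 — Series Q: Q = ω₀L/R = 3706·0.001/96.4 = 0.03845.

(a) f₀ = 589.9 Hz  (b) Q = 0.03845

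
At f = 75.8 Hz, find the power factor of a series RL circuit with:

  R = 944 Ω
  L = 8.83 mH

Step 1 — Angular frequency: ω = 2π·f = 2π·75.8 = 476.3 rad/s.
Step 2 — Component impedances:
  R: Z = R = 944 Ω
  L: Z = jωL = j·476.3·0.00883 = 0 + j4.205 Ω
Step 3 — Series combination: Z_total = R + L = 944 + j4.205 Ω = 944∠0.3° Ω.
Step 4 — Power factor: PF = cos(φ) = Re(Z)/|Z| = 944/944 = 1.
Step 5 — Type: Im(Z) = 4.205 ⇒ lagging (phase φ = 0.3°).

PF = 1 (lagging, φ = 0.3°)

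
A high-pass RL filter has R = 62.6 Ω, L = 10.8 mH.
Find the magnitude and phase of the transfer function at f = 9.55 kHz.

Step 1 — Angular frequency: ω = 2π·9550 = 6e+04 rad/s.
Step 2 — Transfer function: H(jω) = jωL/(R + jωL).
Step 3 — Numerator jωL = j·648; denominator R + jωL = 62.6 + j648.
Step 4 — H = 0.9908 + j0.0957.
Step 5 — Magnitude: |H| = 0.9954 (-0.0 dB); phase: φ = 5.5°.

|H| = 0.9954 (-0.0 dB), φ = 5.5°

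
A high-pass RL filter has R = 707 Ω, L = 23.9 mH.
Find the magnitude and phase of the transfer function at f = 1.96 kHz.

Step 1 — Angular frequency: ω = 2π·1960 = 1.232e+04 rad/s.
Step 2 — Transfer function: H(jω) = jωL/(R + jωL).
Step 3 — Numerator jωL = j·294.3; denominator R + jωL = 707 + j294.3.
Step 4 — H = 0.1477 + j0.3548.
Step 5 — Magnitude: |H| = 0.3843 (-8.3 dB); phase: φ = 67.4°.

|H| = 0.3843 (-8.3 dB), φ = 67.4°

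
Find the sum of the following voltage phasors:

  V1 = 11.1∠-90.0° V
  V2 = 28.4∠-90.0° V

Step 1 — Convert each phasor to rectangular form:
  V1 = 11.1·(cos(-90.0°) + j·sin(-90.0°)) = 0 - j11.1 V
  V2 = 28.4·(cos(-90.0°) + j·sin(-90.0°)) = 0 - j28.4 V
Step 2 — Sum components: V_total = 0 - j39.5 V.
Step 3 — Convert to polar: |V_total| = 39.5 V, ∠V_total = -90.0°.

V_total = 39.5∠-90.0° V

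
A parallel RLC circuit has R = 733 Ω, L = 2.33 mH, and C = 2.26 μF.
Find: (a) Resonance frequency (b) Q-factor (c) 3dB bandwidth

Step 1 — Resonance: ω₀ = 1/√(LC) = 1/√(0.00233·2.26e-06) = 1.378e+04 rad/s.
Step 2 — f₀ = ω₀/(2π) = 2193 Hz.
Step 3 — Parallel Q: Q = R/(ω₀L) = 733/(1.378e+04·0.00233) = 22.83.
Step 4 — Bandwidth: Δω = ω₀/Q = 603.7 rad/s; BW = Δω/(2π) = 96.07 Hz.

(a) f₀ = 2193 Hz  (b) Q = 22.83  (c) BW = 96.07 Hz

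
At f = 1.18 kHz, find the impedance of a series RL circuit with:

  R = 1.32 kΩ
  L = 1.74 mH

Step 1 — Angular frequency: ω = 2π·f = 2π·1180 = 7414 rad/s.
Step 2 — Component impedances:
  R: Z = R = 1320 Ω
  L: Z = jωL = j·7414·0.00174 = 0 + j12.9 Ω
Step 3 — Series combination: Z_total = R + L = 1320 + j12.9 Ω = 1320∠0.6° Ω.

Z = 1320 + j12.9 Ω = 1320∠0.6° Ω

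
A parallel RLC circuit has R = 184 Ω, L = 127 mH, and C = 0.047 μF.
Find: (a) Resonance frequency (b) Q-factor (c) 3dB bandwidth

Step 1 — Resonance: ω₀ = 1/√(LC) = 1/√(0.127·4.7e-08) = 1.294e+04 rad/s.
Step 2 — f₀ = ω₀/(2π) = 2060 Hz.
Step 3 — Parallel Q: Q = R/(ω₀L) = 184/(1.294e+04·0.127) = 0.1119.
Step 4 — Bandwidth: Δω = ω₀/Q = 1.156e+05 rad/s; BW = Δω/(2π) = 1.84e+04 Hz.

(a) f₀ = 2060 Hz  (b) Q = 0.1119  (c) BW = 1.84e+04 Hz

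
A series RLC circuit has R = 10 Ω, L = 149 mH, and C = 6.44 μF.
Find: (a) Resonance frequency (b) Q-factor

Step 1 — Resonance condition Im(Z)=0 gives ω₀ = 1/√(LC).
Step 2 — ω₀ = 1/√(0.149·6.44e-06) = 1021 rad/s.
Step 3 — f₀ = ω₀/(2π) = 162.5 Hz.
Step 4 — Series Q: Q = ω₀L/R = 1021·0.149/10 = 15.21.

(a) f₀ = 162.5 Hz  (b) Q = 15.21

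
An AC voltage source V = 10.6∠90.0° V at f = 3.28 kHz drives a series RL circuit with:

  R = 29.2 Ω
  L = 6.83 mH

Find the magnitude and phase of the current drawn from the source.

Step 1 — Angular frequency: ω = 2π·f = 2π·3280 = 2.061e+04 rad/s.
Step 2 — Component impedances:
  R: Z = R = 29.2 Ω
  L: Z = jωL = j·2.061e+04·0.00683 = 0 + j140.8 Ω
Step 3 — Series combination: Z_total = R + L = 29.2 + j140.8 Ω = 143.8∠78.3° Ω.
Step 4 — Source phasor: V = 10.6∠90.0° V = 0 + j10.6 V.
Step 5 — Ohm's law: I = V / Z_total = (0 + j10.6) / (29.2 + j140.8) = 0.0722 + j0.01498 A.
Step 6 — Convert to polar: |I| = 0.07374 A, ∠I = 11.7°.

I = 0.07374∠11.7° A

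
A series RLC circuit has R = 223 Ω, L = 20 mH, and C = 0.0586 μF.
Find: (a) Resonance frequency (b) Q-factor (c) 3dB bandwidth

Step 1 — Resonance: ω₀ = 1/√(LC) = 1/√(0.02·5.86e-08) = 2.921e+04 rad/s.
Step 2 — f₀ = ω₀/(2π) = 4649 Hz.
Step 3 — Series Q: Q = ω₀L/R = 2.921e+04·0.02/223 = 2.62.
Step 4 — Bandwidth: Δω = ω₀/Q = 1.115e+04 rad/s; BW = Δω/(2π) = 1775 Hz.

(a) f₀ = 4649 Hz  (b) Q = 2.62  (c) BW = 1775 Hz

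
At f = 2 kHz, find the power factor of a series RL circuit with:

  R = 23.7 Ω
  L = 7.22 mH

Step 1 — Angular frequency: ω = 2π·f = 2π·2000 = 1.257e+04 rad/s.
Step 2 — Component impedances:
  R: Z = R = 23.7 Ω
  L: Z = jωL = j·1.257e+04·0.00722 = 0 + j90.73 Ω
Step 3 — Series combination: Z_total = R + L = 23.7 + j90.73 Ω = 93.77∠75.4° Ω.
Step 4 — Power factor: PF = cos(φ) = Re(Z)/|Z| = 23.7/93.77 = 0.2527.
Step 5 — Type: Im(Z) = 90.73 ⇒ lagging (phase φ = 75.4°).

PF = 0.2527 (lagging, φ = 75.4°)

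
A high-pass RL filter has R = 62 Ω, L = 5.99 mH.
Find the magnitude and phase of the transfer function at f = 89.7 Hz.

Step 1 — Angular frequency: ω = 2π·89.7 = 563.6 rad/s.
Step 2 — Transfer function: H(jω) = jωL/(R + jωL).
Step 3 — Numerator jωL = j·3.376; denominator R + jωL = 62 + j3.376.
Step 4 — H = 0.002956 + j0.05429.
Step 5 — Magnitude: |H| = 0.05437 (-25.3 dB); phase: φ = 86.9°.

|H| = 0.05437 (-25.3 dB), φ = 86.9°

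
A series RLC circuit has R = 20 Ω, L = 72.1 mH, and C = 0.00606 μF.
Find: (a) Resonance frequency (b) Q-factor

Step 1 — Resonance condition Im(Z)=0 gives ω₀ = 1/√(LC).
Step 2 — ω₀ = 1/√(0.0721·6.06e-09) = 4.784e+04 rad/s.
Step 3 — f₀ = ω₀/(2π) = 7614 Hz.
Step 4 — Series Q: Q = ω₀L/R = 4.784e+04·0.0721/20 = 172.5.

(a) f₀ = 7614 Hz  (b) Q = 172.5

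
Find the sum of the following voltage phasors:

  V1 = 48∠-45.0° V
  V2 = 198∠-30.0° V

Step 1 — Convert each phasor to rectangular form:
  V1 = 48·(cos(-45.0°) + j·sin(-45.0°)) = 33.94 - j33.94 V
  V2 = 198·(cos(-30.0°) + j·sin(-30.0°)) = 171.5 - j99 V
Step 2 — Sum components: V_total = 205.4 - j132.9 V.
Step 3 — Convert to polar: |V_total| = 244.7 V, ∠V_total = -32.9°.

V_total = 244.7∠-32.9° V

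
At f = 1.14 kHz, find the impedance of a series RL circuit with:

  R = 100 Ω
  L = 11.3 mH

Step 1 — Angular frequency: ω = 2π·f = 2π·1140 = 7163 rad/s.
Step 2 — Component impedances:
  R: Z = R = 100 Ω
  L: Z = jωL = j·7163·0.0113 = 0 + j80.94 Ω
Step 3 — Series combination: Z_total = R + L = 100 + j80.94 Ω = 128.7∠39.0° Ω.

Z = 100 + j80.94 Ω = 128.7∠39.0° Ω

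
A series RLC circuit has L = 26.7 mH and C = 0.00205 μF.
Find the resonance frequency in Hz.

Step 1 — Resonance condition Im(Z)=0 gives ω₀ = 1/√(LC).
Step 2 — ω₀ = 1/√(0.0267·2.05e-09) = 1.352e+05 rad/s.
Step 3 — f₀ = ω₀/(2π) = 2.151e+04 Hz.

f₀ = 2.151e+04 Hz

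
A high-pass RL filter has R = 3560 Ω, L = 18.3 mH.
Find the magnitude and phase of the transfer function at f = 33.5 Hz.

Step 1 — Angular frequency: ω = 2π·33.5 = 210.5 rad/s.
Step 2 — Transfer function: H(jω) = jωL/(R + jωL).
Step 3 — Numerator jωL = j·3.852; denominator R + jωL = 3560 + j3.852.
Step 4 — H = 1.171e-06 + j0.001082.
Step 5 — Magnitude: |H| = 0.001082 (-59.3 dB); phase: φ = 89.9°.

|H| = 0.001082 (-59.3 dB), φ = 89.9°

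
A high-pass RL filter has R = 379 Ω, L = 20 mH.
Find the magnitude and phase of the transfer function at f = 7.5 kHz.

Step 1 — Angular frequency: ω = 2π·7500 = 4.712e+04 rad/s.
Step 2 — Transfer function: H(jω) = jωL/(R + jωL).
Step 3 — Numerator jωL = j·942.5; denominator R + jωL = 379 + j942.5.
Step 4 — H = 0.8608 + j0.3462.
Step 5 — Magnitude: |H| = 0.9278 (-0.7 dB); phase: φ = 21.9°.

|H| = 0.9278 (-0.7 dB), φ = 21.9°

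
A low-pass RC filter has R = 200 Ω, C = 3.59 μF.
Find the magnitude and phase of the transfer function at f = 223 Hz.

Step 1 — Angular frequency: ω = 2π·223 = 1401 rad/s.
Step 2 — Transfer function: H(jω) = 1/(1 + jωRC).
Step 3 — Denominator: 1 + jωRC = 1 + j·1401·200·3.59e-06 = 1 + j1.006.
Step 4 — H = 0.497 - j0.5.
Step 5 — Magnitude: |H| = 0.705 (-3.0 dB); phase: φ = -45.2°.

|H| = 0.705 (-3.0 dB), φ = -45.2°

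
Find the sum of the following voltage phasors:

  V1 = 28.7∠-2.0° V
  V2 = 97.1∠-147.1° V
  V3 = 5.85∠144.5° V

Step 1 — Convert each phasor to rectangular form:
  V1 = 28.7·(cos(-2.0°) + j·sin(-2.0°)) = 28.68 - j1.002 V
  V2 = 97.1·(cos(-147.1°) + j·sin(-147.1°)) = -81.53 - j52.74 V
  V3 = 5.85·(cos(144.5°) + j·sin(144.5°)) = -4.763 + j3.397 V
Step 2 — Sum components: V_total = -57.61 - j50.35 V.
Step 3 — Convert to polar: |V_total| = 76.51 V, ∠V_total = -138.8°.

V_total = 76.51∠-138.8° V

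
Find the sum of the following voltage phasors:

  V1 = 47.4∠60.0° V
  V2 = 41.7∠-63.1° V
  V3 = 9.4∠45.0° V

Step 1 — Convert each phasor to rectangular form:
  V1 = 47.4·(cos(60.0°) + j·sin(60.0°)) = 23.7 + j41.05 V
  V2 = 41.7·(cos(-63.1°) + j·sin(-63.1°)) = 18.87 - j37.19 V
  V3 = 9.4·(cos(45.0°) + j·sin(45.0°)) = 6.647 + j6.647 V
Step 2 — Sum components: V_total = 49.21 + j10.51 V.
Step 3 — Convert to polar: |V_total| = 50.32 V, ∠V_total = 12.1°.

V_total = 50.32∠12.1° V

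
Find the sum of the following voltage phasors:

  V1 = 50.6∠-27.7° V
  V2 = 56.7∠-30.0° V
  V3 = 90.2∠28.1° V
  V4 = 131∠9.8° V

Step 1 — Convert each phasor to rectangular form:
  V1 = 50.6·(cos(-27.7°) + j·sin(-27.7°)) = 44.8 - j23.52 V
  V2 = 56.7·(cos(-30.0°) + j·sin(-30.0°)) = 49.1 - j28.35 V
  V3 = 90.2·(cos(28.1°) + j·sin(28.1°)) = 79.57 + j42.49 V
  V4 = 131·(cos(9.8°) + j·sin(9.8°)) = 129.1 + j22.3 V
Step 2 — Sum components: V_total = 302.6 + j12.91 V.
Step 3 — Convert to polar: |V_total| = 302.8 V, ∠V_total = 2.4°.

V_total = 302.8∠2.4° V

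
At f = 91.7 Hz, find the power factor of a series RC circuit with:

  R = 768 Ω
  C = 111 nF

Step 1 — Angular frequency: ω = 2π·f = 2π·91.7 = 576.2 rad/s.
Step 2 — Component impedances:
  R: Z = R = 768 Ω
  C: Z = 1/(jωC) = -j/(ω·C) = 0 - j1.564e+04 Ω
Step 3 — Series combination: Z_total = R + C = 768 - j1.564e+04 Ω = 1.565e+04∠-87.2° Ω.
Step 4 — Power factor: PF = cos(φ) = Re(Z)/|Z| = 768/15655 = 0.04906.
Step 5 — Type: Im(Z) = -1.564e+04 ⇒ leading (phase φ = -87.2°).

PF = 0.04906 (leading, φ = -87.2°)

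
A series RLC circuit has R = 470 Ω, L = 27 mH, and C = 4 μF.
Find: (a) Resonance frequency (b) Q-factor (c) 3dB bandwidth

Step 1 — Resonance: ω₀ = 1/√(LC) = 1/√(0.027·4e-06) = 3043 rad/s.
Step 2 — f₀ = ω₀/(2π) = 484.3 Hz.
Step 3 — Series Q: Q = ω₀L/R = 3043·0.027/470 = 0.1748.
Step 4 — Bandwidth: Δω = ω₀/Q = 1.741e+04 rad/s; BW = Δω/(2π) = 2770 Hz.

(a) f₀ = 484.3 Hz  (b) Q = 0.1748  (c) BW = 2770 Hz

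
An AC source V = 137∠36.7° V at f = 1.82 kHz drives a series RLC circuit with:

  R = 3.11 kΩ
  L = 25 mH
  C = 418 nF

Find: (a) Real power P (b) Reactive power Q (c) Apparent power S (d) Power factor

Step 1 — Angular frequency: ω = 2π·f = 2π·1820 = 1.144e+04 rad/s.
Step 2 — Component impedances:
  R: Z = R = 3110 Ω
  L: Z = jωL = j·1.144e+04·0.025 = 0 + j285.9 Ω
  C: Z = 1/(jωC) = -j/(ω·C) = 0 - j209.2 Ω
Step 3 — Series combination: Z_total = R + L + C = 3110 + j76.68 Ω = 3111∠1.4° Ω.
Step 4 — Source phasor: V = 137∠36.7° V = 109.8 + j81.87 V.
Step 5 — Current: I = V / Z = 0.03595 + j0.02544 A = 0.04404∠35.3° A.
Step 6 — Complex power: S = V·I* = 6.031 + j0.1487 VA.
Step 7 — Real power: P = Re(S) = 6.031 W.
Step 8 — Reactive power: Q = Im(S) = 0.1487 VAR.
Step 9 — Apparent power: |S| = 6.033 VA.
Step 10 — Power factor: PF = P/|S| = 0.9997 (lagging).

(a) P = 6.031 W  (b) Q = 0.1487 VAR  (c) S = 6.033 VA  (d) PF = 0.9997 (lagging)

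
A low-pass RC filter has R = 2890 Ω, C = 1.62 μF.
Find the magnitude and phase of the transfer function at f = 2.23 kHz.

Step 1 — Angular frequency: ω = 2π·2230 = 1.401e+04 rad/s.
Step 2 — Transfer function: H(jω) = 1/(1 + jωRC).
Step 3 — Denominator: 1 + jωRC = 1 + j·1.401e+04·2890·1.62e-06 = 1 + j65.6.
Step 4 — H = 0.0002323 - j0.01524.
Step 5 — Magnitude: |H| = 0.01524 (-36.3 dB); phase: φ = -89.1°.

|H| = 0.01524 (-36.3 dB), φ = -89.1°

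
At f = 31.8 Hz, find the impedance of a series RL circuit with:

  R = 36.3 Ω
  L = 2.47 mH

Step 1 — Angular frequency: ω = 2π·f = 2π·31.8 = 199.8 rad/s.
Step 2 — Component impedances:
  R: Z = R = 36.3 Ω
  L: Z = jωL = j·199.8·0.00247 = 0 + j0.4935 Ω
Step 3 — Series combination: Z_total = R + L = 36.3 + j0.4935 Ω = 36.3∠0.8° Ω.

Z = 36.3 + j0.4935 Ω = 36.3∠0.8° Ω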